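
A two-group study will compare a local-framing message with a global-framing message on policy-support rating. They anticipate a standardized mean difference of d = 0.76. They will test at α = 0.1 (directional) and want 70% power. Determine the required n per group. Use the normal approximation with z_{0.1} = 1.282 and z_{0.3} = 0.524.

n = 12 per group

For two independent groups with equal n: n = 2·((z_{α} + z_β) / d)².
z_{α} + z_β = 1.282 + 0.524 = 1.806.
n = 2 × (1.806 / 0.76)² = 2 × 2.376² = 2 × 5.65 = 11.3.
Round up to the next whole participant.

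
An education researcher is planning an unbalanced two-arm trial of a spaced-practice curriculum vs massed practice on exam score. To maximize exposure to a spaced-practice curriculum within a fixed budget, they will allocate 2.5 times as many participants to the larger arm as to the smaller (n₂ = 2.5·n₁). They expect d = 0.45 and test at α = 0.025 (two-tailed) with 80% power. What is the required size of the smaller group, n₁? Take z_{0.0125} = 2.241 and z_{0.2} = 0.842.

n₁ = 66

With allocation ratio k = n₂/n₁ = 2.5, Var(x̄₁−x̄₂) = σ²(1/n₁ + 1/(k·n₁)) = σ²·(k+1)/(k·n₁).
So n₁ = (1 + 1/k)·((z_{α/2} + z_β)/d)² = 1.400 × (3.083/0.45)².
n₁ = 1.400 × 46.94 = 65.7.
Round up: n₁ = 66, giving n₂ = 2.5 × 66 = 165.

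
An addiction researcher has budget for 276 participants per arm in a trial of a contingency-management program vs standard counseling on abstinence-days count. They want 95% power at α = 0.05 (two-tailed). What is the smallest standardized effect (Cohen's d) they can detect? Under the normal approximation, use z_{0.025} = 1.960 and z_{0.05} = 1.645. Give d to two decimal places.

d_min ≈ 0.31

For two independent groups of n = 276 each: d_min = (z_{α/2} + z_β)·√(2/n).
z-sum = 1.960 + 1.645 = 3.605.
d_min = 3.605 × √(2/276) = 3.605 × 0.0851 = 0.307.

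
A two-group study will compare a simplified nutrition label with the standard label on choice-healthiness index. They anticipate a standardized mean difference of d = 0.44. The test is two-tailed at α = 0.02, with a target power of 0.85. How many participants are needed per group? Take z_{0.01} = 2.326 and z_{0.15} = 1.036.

For two independent groups with equal n: n = 2·((z_{α/2} + z_β) / d)².
z_{α/2} + z_β = 2.326 + 1.036 = 3.362.
n = 2 × (3.362 / 0.44)² = 2 × 7.641² = 2 × 58.38 = 116.8.
Round up to the next whole participant.

n = 117 per group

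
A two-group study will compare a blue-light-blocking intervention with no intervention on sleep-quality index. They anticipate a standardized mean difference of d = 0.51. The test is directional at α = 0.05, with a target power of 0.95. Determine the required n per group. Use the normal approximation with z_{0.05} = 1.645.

For two independent groups with equal n: n = 2·((z_{α} + z_β) / d)².
z_{α} + z_β = 1.645 + 1.645 = 3.290.
n = 2 × (3.290 / 0.51)² = 2 × 6.451² = 2 × 41.62 = 83.2.
Round up to the next whole participant.

n = 84 per group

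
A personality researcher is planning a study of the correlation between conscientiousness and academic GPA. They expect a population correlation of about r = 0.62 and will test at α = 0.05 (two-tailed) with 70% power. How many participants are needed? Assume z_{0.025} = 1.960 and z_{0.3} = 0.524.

n = 15

Fisher's z: C = ½·ln((1+r)/(1−r)) = ½·ln(4.2632) = 0.7250.
n = ((z_{α/2} + z_β)/C)² + 3.
(1.960 + 0.524) / 0.7250 = 2.484 / 0.7250 = 3.426.
n = 3.426² + 3 = 11.74 + 3 = 14.7.
Round up.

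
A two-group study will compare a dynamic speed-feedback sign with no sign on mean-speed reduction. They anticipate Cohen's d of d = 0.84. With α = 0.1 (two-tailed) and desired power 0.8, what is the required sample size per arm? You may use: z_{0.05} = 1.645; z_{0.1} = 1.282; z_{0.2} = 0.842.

n = 18 per group

For two independent groups with equal n: n = 2·((z_{α/2} + z_β) / d)².
z_{α/2} + z_β = 1.645 + 0.842 = 2.487.
n = 2 × (2.487 / 0.84)² = 2 × 2.961² = 2 × 8.77 = 17.5.
Round up to the next whole participant.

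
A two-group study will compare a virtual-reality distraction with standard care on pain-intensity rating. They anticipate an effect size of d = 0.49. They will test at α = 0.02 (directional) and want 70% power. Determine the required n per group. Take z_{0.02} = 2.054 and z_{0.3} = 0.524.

For two independent groups with equal n: n = 2·((z_{α} + z_β) / d)².
z_{α} + z_β = 2.054 + 0.524 = 2.578.
n = 2 × (2.578 / 0.49)² = 2 × 5.261² = 2 × 27.68 = 55.4.
Round up to the next whole participant.

n = 56 per group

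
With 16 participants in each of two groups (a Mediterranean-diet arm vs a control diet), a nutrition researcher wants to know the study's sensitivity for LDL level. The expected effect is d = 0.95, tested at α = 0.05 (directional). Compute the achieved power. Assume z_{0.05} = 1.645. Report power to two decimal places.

power ≈ 0.85

For two equal groups, power = Φ(d·√(n/2) − z_{α}).
d·√(n/2) = 0.95 × √(16/2) = 0.95 × 2.828 = 2.687.
z_β = 2.687 − 1.645 = 1.042.
Power = Φ(1.042) = 0.851.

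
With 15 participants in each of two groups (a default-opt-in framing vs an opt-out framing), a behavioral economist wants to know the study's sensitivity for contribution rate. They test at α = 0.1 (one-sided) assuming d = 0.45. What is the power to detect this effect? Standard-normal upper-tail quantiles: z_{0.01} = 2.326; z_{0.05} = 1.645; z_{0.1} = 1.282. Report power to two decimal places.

power ≈ 0.48

For two equal groups, power = Φ(d·√(n/2) − z_{α}).
d·√(n/2) = 0.45 × √(15/2) = 0.45 × 2.739 = 1.232.
z_β = 1.232 − 1.282 = -0.050.
Power = Φ(-0.050) = 0.480.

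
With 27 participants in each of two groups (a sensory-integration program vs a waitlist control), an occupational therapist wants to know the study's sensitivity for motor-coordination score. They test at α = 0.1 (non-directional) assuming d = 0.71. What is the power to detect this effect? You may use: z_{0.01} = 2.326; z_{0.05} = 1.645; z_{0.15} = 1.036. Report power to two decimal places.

For two equal groups, power = Φ(d·√(n/2) − z_{α/2}).
d·√(n/2) = 0.71 × √(27/2) = 0.71 × 3.674 = 2.609.
z_β = 2.609 − 1.645 = 0.964.
Power = Φ(0.964) = 0.832.

power ≈ 0.83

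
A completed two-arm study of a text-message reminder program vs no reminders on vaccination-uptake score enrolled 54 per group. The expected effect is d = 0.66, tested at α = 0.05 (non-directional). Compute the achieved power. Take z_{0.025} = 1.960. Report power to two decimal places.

For two equal groups, power = Φ(d·√(n/2) − z_{α/2}).
d·√(n/2) = 0.66 × √(54/2) = 0.66 × 5.196 = 3.429.
z_β = 3.429 − 1.960 = 1.469.
Power = Φ(1.469) = 0.929.

power ≈ 0.93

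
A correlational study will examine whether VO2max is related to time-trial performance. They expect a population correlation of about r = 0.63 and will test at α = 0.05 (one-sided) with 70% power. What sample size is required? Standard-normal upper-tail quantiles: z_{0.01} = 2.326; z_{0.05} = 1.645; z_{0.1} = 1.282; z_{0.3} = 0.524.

n = 12

Fisher's z: C = ½·ln((1+r)/(1−r)) = ½·ln(4.4054) = 0.7414.
n = ((z_{α} + z_β)/C)² + 3.
(1.645 + 0.524) / 0.7414 = 2.169 / 0.7414 = 2.926.
n = 2.926² + 3 = 8.56 + 3 = 11.6.
Round up.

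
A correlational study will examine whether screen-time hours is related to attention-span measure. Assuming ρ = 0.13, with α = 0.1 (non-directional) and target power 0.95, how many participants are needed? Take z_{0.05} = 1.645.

Fisher's z: C = ½·ln((1+r)/(1−r)) = ½·ln(1.2989) = 0.1307.
n = ((z_{α/2} + z_β)/C)² + 3.
(1.645 + 1.645) / 0.1307 = 3.290 / 0.1307 = 25.172.
n = 25.172² + 3 = 633.64 + 3 = 636.6.
Round up.

n = 637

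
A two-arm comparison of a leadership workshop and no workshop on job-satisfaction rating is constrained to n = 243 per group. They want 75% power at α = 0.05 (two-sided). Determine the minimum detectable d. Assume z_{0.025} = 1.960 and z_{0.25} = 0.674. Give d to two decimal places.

d_min ≈ 0.24

For two independent groups of n = 243 each: d_min = (z_{α/2} + z_β)·√(2/n).
z-sum = 1.960 + 0.674 = 2.634.
d_min = 2.634 × √(2/243) = 2.634 × 0.0907 = 0.239.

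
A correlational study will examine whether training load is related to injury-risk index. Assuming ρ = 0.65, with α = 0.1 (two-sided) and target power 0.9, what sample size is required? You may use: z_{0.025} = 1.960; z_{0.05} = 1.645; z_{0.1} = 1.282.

Fisher's z: C = ½·ln((1+r)/(1−r)) = ½·ln(4.7143) = 0.7753.
n = ((z_{α/2} + z_β)/C)² + 3.
(1.645 + 1.282) / 0.7753 = 2.927 / 0.7753 = 3.775.
n = 3.775² + 3 = 14.25 + 3 = 17.3.
Round up.

n = 18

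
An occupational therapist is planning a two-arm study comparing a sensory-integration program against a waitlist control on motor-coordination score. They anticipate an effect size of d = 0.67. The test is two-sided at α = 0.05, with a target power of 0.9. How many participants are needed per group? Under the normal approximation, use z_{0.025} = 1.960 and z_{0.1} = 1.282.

For two independent groups with equal n: n = 2·((z_{α/2} + z_β) / d)².
z_{α/2} + z_β = 1.960 + 1.282 = 3.242.
n = 2 × (3.242 / 0.67)² = 2 × 4.839² = 2 × 23.41 = 46.8.
Round up to the next whole participant.

n = 47 per group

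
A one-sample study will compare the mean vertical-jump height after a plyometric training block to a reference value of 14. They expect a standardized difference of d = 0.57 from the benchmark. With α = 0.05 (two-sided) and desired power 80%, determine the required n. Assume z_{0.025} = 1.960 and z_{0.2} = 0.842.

For a one-sample test: n = ((z_{α/2} + z_β) / d)².
z_{α/2} + z_β = 1.960 + 0.842 = 2.802.
n = (2.802 / 0.57)² = 4.916² = 24.16.
Round up.

n = 25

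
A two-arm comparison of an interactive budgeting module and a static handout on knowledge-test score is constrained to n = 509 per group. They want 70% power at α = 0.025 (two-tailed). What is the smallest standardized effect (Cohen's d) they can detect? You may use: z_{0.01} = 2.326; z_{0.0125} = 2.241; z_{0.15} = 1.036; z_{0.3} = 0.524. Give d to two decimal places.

d_min ≈ 0.17

For two independent groups of n = 509 each: d_min = (z_{α/2} + z_β)·√(2/n).
z-sum = 2.241 + 0.524 = 2.765.
d_min = 2.765 × √(2/509) = 2.765 × 0.0627 = 0.173.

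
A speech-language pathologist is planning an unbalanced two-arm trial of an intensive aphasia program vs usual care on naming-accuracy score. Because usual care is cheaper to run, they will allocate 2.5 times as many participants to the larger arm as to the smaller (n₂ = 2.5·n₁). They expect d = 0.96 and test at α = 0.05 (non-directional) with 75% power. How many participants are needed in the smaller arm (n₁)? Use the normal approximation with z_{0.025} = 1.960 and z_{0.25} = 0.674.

With allocation ratio k = n₂/n₁ = 2.5, Var(x̄₁−x̄₂) = σ²(1/n₁ + 1/(k·n₁)) = σ²·(k+1)/(k·n₁).
So n₁ = (1 + 1/k)·((z_{α/2} + z_β)/d)² = 1.400 × (2.634/0.96)².
n₁ = 1.400 × 7.53 = 10.5.
Round up: n₁ = 11, giving n₂ = ⌈2.5 × 11⌉ = ⌈27.5⌉ = 28.

n₁ = 11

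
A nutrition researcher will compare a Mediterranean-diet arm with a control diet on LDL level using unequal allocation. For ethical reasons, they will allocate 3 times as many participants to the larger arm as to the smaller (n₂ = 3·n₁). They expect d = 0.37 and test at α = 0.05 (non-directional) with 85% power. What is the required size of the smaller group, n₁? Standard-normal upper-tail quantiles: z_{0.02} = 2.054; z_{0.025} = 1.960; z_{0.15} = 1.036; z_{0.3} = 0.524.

n₁ = 88

With allocation ratio k = n₂/n₁ = 3, Var(x̄₁−x̄₂) = σ²(1/n₁ + 1/(k·n₁)) = σ²·(k+1)/(k·n₁).
So n₁ = (1 + 1/k)·((z_{α/2} + z_β)/d)² = 1.333 × (2.996/0.37)².
n₁ = 1.333 × 65.57 = 87.4.
Round up: n₁ = 88, giving n₂ = 3 × 88 = 264.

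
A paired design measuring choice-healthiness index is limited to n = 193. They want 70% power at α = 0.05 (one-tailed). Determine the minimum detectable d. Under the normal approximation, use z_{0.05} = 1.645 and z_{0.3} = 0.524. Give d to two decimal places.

d_min ≈ 0.16

For a single sample (or paired design) of n = 193: d_min = (z_{α} + z_β)/√n.
z-sum = 1.645 + 0.524 = 2.169.
d_min = 2.169 / √193 = 2.169 / 13.892 = 0.156.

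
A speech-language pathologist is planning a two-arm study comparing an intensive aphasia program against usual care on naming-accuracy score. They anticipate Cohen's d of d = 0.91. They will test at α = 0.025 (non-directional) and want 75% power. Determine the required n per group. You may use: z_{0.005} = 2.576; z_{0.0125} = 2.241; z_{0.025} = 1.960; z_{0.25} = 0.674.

For two independent groups with equal n: n = 2·((z_{α/2} + z_β) / d)².
z_{α/2} + z_β = 2.241 + 0.674 = 2.915.
n = 2 × (2.915 / 0.91)² = 2 × 3.203² = 2 × 10.26 = 20.5.
Round up to the next whole participant.

n = 21 per group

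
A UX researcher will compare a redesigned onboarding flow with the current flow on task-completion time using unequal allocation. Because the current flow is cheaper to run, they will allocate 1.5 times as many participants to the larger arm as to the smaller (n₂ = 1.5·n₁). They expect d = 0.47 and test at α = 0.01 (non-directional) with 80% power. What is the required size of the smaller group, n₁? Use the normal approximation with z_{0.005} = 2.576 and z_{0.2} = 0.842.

With allocation ratio k = n₂/n₁ = 1.5, Var(x̄₁−x̄₂) = σ²(1/n₁ + 1/(k·n₁)) = σ²·(k+1)/(k·n₁).
So n₁ = (1 + 1/k)·((z_{α/2} + z_β)/d)² = 1.667 × (3.418/0.47)².
n₁ = 1.667 × 52.89 = 88.1.
Round up: n₁ = 89, giving n₂ = ⌈1.5 × 89⌉ = ⌈133.5⌉ = 134.

n₁ = 89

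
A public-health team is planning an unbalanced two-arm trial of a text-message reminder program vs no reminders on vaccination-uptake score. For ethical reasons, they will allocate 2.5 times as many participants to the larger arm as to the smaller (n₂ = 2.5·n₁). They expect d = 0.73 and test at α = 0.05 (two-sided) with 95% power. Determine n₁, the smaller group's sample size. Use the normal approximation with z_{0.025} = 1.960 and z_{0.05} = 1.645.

With allocation ratio k = n₂/n₁ = 2.5, Var(x̄₁−x̄₂) = σ²(1/n₁ + 1/(k·n₁)) = σ²·(k+1)/(k·n₁).
So n₁ = (1 + 1/k)·((z_{α/2} + z_β)/d)² = 1.400 × (3.605/0.73)².
n₁ = 1.400 × 24.39 = 34.1.
Round up: n₁ = 35, giving n₂ = ⌈2.5 × 35⌉ = ⌈87.5⌉ = 88.

n₁ = 35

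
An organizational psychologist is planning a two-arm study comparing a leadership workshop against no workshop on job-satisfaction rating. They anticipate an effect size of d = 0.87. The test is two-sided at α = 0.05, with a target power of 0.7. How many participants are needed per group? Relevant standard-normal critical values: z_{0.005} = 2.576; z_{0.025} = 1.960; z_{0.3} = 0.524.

n = 17 per group

For two independent groups with equal n: n = 2·((z_{α/2} + z_β) / d)².
z_{α/2} + z_β = 1.960 + 0.524 = 2.484.
n = 2 × (2.484 / 0.87)² = 2 × 2.855² = 2 × 8.15 = 16.3.
Round up to the next whole participant.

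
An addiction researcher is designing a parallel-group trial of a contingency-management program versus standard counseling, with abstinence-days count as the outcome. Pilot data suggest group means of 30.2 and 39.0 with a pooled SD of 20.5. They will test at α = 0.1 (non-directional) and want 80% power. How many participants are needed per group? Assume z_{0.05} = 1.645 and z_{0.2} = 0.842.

n = 68 per group

Cohen's d = |M₁ − M₂| / SD_pooled = |30.2 − 39.0| / 20.5 = 8.8 / 20.5 = 0.429.
For two independent groups with equal n: n = 2·((z_{α/2} + z_β) / d)².
z_{α/2} + z_β = 1.645 + 0.842 = 2.487.
n = 2 × (2.487 / 0.429)² = 2 × 5.797² = 2 × 33.61 = 67.2.
Round up to the next whole participant.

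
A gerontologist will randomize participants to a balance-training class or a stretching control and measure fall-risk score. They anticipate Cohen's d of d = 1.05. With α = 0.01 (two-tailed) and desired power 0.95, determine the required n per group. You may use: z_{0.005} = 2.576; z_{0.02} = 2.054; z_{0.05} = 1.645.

For two independent groups with equal n: n = 2·((z_{α/2} + z_β) / d)².
z_{α/2} + z_β = 2.576 + 1.645 = 4.221.
n = 2 × (4.221 / 1.05)² = 2 × 4.020² = 2 × 16.16 = 32.3.
Round up to the next whole participant.

n = 33 per group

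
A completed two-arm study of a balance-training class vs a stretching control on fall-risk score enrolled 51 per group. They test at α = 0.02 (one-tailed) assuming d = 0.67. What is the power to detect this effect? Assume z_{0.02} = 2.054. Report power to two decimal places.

For two equal groups, power = Φ(d·√(n/2) − z_{α}).
d·√(n/2) = 0.67 × √(51/2) = 0.67 × 5.050 = 3.383.
z_β = 3.383 − 2.054 = 1.329.
Power = Φ(1.329) = 0.908.

power ≈ 0.91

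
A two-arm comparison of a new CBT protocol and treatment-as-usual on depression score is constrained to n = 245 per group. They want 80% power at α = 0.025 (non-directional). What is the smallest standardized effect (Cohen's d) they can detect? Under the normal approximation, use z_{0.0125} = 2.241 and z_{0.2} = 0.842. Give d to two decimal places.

For two independent groups of n = 245 each: d_min = (z_{α/2} + z_β)·√(2/n).
z-sum = 2.241 + 0.842 = 3.083.
d_min = 3.083 × √(2/245) = 3.083 × 0.0904 = 0.279.

d_min ≈ 0.28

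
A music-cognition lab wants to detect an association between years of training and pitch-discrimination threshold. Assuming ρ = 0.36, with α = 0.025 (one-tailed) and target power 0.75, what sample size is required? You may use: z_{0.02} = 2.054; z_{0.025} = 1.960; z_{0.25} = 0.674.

n = 52

Fisher's z: C = ½·ln((1+r)/(1−r)) = ½·ln(2.1250) = 0.3769.
n = ((z_{α} + z_β)/C)² + 3.
(1.960 + 0.674) / 0.3769 = 2.634 / 0.3769 = 6.989.
n = 6.989² + 3 = 48.84 + 3 = 51.8.
Round up.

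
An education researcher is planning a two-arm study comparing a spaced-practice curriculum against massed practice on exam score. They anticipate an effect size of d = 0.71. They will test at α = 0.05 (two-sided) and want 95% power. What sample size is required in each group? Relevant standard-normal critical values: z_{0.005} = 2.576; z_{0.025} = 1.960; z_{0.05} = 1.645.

For two independent groups with equal n: n = 2·((z_{α/2} + z_β) / d)².
z_{α/2} + z_β = 1.960 + 1.645 = 3.605.
n = 2 × (3.605 / 0.71)² = 2 × 5.077² = 2 × 25.78 = 51.6.
Round up to the next whole participant.

n = 52 per group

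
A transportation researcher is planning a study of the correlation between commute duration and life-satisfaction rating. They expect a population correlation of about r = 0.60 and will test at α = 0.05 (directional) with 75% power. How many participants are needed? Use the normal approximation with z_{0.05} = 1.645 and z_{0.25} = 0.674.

Fisher's z: C = ½·ln((1+r)/(1−r)) = ½·ln(4.0000) = 0.6931.
n = ((z_{α} + z_β)/C)² + 3.
(1.645 + 0.674) / 0.6931 = 2.319 / 0.6931 = 3.346.
n = 3.346² + 3 = 11.19 + 3 = 14.2.
Round up.

n = 15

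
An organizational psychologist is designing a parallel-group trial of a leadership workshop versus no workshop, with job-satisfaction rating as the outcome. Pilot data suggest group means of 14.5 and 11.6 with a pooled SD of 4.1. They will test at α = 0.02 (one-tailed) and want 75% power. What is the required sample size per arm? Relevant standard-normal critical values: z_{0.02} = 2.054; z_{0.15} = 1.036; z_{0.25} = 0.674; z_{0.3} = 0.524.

Cohen's d = |M₁ − M₂| / SD_pooled = |14.5 − 11.6| / 4.1 = 2.9 / 4.1 = 0.707.
For two independent groups with equal n: n = 2·((z_{α} + z_β) / d)².
z_{α} + z_β = 2.054 + 0.674 = 2.728.
n = 2 × (2.728 / 0.707)² = 2 × 3.859² = 2 × 14.89 = 29.8.
Round up to the next whole participant.

n = 30 per group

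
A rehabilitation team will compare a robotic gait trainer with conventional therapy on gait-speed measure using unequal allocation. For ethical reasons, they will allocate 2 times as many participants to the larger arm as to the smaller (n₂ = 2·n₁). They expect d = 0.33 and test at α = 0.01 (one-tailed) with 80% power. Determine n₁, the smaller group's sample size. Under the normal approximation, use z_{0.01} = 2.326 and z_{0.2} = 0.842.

n₁ = 139

With allocation ratio k = n₂/n₁ = 2, Var(x̄₁−x̄₂) = σ²(1/n₁ + 1/(k·n₁)) = σ²·(k+1)/(k·n₁).
So n₁ = (1 + 1/k)·((z_{α} + z_β)/d)² = 1.500 × (3.168/0.33)².
n₁ = 1.500 × 92.16 = 138.2.
Round up: n₁ = 139, giving n₂ = 2 × 139 = 278.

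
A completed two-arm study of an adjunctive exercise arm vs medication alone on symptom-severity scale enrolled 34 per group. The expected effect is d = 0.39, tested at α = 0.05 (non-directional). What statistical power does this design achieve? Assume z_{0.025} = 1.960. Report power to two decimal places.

For two equal groups, power = Φ(d·√(n/2) − z_{α/2}).
d·√(n/2) = 0.39 × √(34/2) = 0.39 × 4.123 = 1.608.
z_β = 1.608 − 1.960 = -0.352.
Power = Φ(-0.352) = 0.362.

power ≈ 0.36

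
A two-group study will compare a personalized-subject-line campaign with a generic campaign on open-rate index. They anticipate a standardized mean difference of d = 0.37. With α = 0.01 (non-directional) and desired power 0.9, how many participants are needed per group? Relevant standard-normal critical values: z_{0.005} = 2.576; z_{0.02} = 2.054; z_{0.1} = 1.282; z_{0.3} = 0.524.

n = 218 per group

For two independent groups with equal n: n = 2·((z_{α/2} + z_β) / d)².
z_{α/2} + z_β = 2.576 + 1.282 = 3.858.
n = 2 × (3.858 / 0.37)² = 2 × 10.427² = 2 × 108.72 = 217.4.
Round up to the next whole participant.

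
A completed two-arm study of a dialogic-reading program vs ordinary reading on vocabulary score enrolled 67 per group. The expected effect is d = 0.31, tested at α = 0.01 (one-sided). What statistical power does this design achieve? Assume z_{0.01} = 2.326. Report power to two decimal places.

power ≈ 0.30

For two equal groups, power = Φ(d·√(n/2) − z_{α}).
d·√(n/2) = 0.31 × √(67/2) = 0.31 × 5.788 = 1.794.
z_β = 1.794 − 2.326 = -0.532.
Power = Φ(-0.532) = 0.297.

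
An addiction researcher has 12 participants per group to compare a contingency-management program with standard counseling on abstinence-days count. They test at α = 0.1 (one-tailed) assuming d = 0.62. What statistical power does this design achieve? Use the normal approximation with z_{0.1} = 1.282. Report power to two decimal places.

For two equal groups, power = Φ(d·√(n/2) − z_{α}).
d·√(n/2) = 0.62 × √(12/2) = 0.62 × 2.449 = 1.519.
z_β = 1.519 − 1.282 = 0.237.
Power = Φ(0.237) = 0.594.

power ≈ 0.59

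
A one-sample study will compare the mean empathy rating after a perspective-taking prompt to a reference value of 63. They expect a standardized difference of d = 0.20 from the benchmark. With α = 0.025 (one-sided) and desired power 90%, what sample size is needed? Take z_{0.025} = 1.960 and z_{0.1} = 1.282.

n = 263

For a one-sample test: n = ((z_{α} + z_β) / d)².
z_{α} + z_β = 1.960 + 1.282 = 3.242.
n = (3.242 / 0.20)² = 16.210² = 262.76.
Round up.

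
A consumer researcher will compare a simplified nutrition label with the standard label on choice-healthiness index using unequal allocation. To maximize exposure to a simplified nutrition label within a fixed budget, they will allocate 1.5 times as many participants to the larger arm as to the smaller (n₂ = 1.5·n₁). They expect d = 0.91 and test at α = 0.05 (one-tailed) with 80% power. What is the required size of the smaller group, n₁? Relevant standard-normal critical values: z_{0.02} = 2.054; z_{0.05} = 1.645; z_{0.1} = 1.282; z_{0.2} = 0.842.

n₁ = 13

With allocation ratio k = n₂/n₁ = 1.5, Var(x̄₁−x̄₂) = σ²(1/n₁ + 1/(k·n₁)) = σ²·(k+1)/(k·n₁).
So n₁ = (1 + 1/k)·((z_{α} + z_β)/d)² = 1.667 × (2.487/0.91)².
n₁ = 1.667 × 7.47 = 12.4.
Round up: n₁ = 13, giving n₂ = ⌈1.5 × 13⌉ = ⌈19.5⌉ = 20.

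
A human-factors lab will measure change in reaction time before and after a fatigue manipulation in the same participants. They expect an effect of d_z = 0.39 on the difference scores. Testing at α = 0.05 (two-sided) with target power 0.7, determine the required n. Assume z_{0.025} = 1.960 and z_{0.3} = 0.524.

For a paired (one-sample on differences) test: n = ((z_{α/2} + z_β) / d)².
z_{α/2} + z_β = 1.960 + 0.524 = 2.484.
n = (2.484 / 0.39)² = 6.369² = 40.57.
Round up.

n = 41 pairs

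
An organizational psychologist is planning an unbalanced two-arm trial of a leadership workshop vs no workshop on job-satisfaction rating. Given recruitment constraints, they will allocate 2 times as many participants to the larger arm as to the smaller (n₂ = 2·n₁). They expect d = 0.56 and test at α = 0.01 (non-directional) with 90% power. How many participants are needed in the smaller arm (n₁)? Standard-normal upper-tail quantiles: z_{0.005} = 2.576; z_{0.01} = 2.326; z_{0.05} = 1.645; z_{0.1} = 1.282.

With allocation ratio k = n₂/n₁ = 2, Var(x̄₁−x̄₂) = σ²(1/n₁ + 1/(k·n₁)) = σ²·(k+1)/(k·n₁).
So n₁ = (1 + 1/k)·((z_{α/2} + z_β)/d)² = 1.500 × (3.858/0.56)².
n₁ = 1.500 × 47.46 = 71.2.
Round up: n₁ = 72, giving n₂ = 2 × 72 = 144.

n₁ = 72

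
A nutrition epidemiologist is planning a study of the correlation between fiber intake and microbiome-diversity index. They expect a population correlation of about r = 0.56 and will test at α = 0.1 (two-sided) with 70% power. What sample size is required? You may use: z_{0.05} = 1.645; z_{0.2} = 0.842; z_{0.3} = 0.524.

n = 15

Fisher's z: C = ½·ln((1+r)/(1−r)) = ½·ln(3.5455) = 0.6328.
n = ((z_{α/2} + z_β)/C)² + 3.
(1.645 + 0.524) / 0.6328 = 2.169 / 0.6328 = 3.428.
n = 3.428² + 3 = 11.75 + 3 = 14.7.
Round up.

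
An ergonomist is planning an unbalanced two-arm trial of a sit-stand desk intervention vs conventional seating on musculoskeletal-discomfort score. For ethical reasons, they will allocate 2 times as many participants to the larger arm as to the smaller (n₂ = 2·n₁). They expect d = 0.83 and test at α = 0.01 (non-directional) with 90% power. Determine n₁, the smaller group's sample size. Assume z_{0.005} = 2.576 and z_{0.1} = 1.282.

With allocation ratio k = n₂/n₁ = 2, Var(x̄₁−x̄₂) = σ²(1/n₁ + 1/(k·n₁)) = σ²·(k+1)/(k·n₁).
So n₁ = (1 + 1/k)·((z_{α/2} + z_β)/d)² = 1.500 × (3.858/0.83)².
n₁ = 1.500 × 21.61 = 32.4.
Round up: n₁ = 33, giving n₂ = 2 × 33 = 66.

n₁ = 33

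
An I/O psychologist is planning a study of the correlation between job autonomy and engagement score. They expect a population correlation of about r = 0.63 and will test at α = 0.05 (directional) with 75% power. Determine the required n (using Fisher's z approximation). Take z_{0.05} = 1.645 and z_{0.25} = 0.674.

n = 13

Fisher's z: C = ½·ln((1+r)/(1−r)) = ½·ln(4.4054) = 0.7414.
n = ((z_{α} + z_β)/C)² + 3.
(1.645 + 0.674) / 0.7414 = 2.319 / 0.7414 = 3.128.
n = 3.128² + 3 = 9.78 + 3 = 12.8.
Round up.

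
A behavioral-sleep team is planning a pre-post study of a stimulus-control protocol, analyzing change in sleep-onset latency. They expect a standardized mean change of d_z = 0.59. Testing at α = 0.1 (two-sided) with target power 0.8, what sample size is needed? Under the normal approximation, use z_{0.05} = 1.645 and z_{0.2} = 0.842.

For a paired (one-sample on differences) test: n = ((z_{α/2} + z_β) / d)².
z_{α/2} + z_β = 1.645 + 0.842 = 2.487.
n = (2.487 / 0.59)² = 4.215² = 17.77.
Round up.

n = 18 pairs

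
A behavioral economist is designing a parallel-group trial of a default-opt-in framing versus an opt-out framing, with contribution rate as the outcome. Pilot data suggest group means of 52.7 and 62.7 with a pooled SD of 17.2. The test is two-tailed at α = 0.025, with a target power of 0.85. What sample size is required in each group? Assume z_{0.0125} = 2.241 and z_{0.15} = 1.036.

Cohen's d = |M₁ − M₂| / SD_pooled = |52.7 − 62.7| / 17.2 = 10.0 / 17.2 = 0.581.
For two independent groups with equal n: n = 2·((z_{α/2} + z_β) / d)².
z_{α/2} + z_β = 2.241 + 1.036 = 3.277.
n = 2 × (3.277 / 0.581)² = 2 × 5.640² = 2 × 31.81 = 63.6.
Round up to the next whole participant.

n = 64 per group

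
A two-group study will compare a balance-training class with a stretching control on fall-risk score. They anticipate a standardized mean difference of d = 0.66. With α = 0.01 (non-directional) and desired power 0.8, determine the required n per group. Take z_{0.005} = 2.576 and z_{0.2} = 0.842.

n = 54 per group

For two independent groups with equal n: n = 2·((z_{α/2} + z_β) / d)².
z_{α/2} + z_β = 2.576 + 0.842 = 3.418.
n = 2 × (3.418 / 0.66)² = 2 × 5.179² = 2 × 26.82 = 53.6.
Round up to the next whole participant.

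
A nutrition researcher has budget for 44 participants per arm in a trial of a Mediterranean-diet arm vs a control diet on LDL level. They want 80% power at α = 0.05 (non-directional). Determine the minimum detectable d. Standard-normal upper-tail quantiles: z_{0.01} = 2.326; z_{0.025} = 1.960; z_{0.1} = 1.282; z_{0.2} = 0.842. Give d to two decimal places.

d_min ≈ 0.60

For two independent groups of n = 44 each: d_min = (z_{α/2} + z_β)·√(2/n).
z-sum = 1.960 + 0.842 = 2.802.
d_min = 2.802 × √(2/44) = 2.802 × 0.2132 = 0.597.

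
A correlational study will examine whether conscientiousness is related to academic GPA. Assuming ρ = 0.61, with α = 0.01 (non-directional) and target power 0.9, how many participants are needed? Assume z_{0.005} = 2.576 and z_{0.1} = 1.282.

Fisher's z: C = ½·ln((1+r)/(1−r)) = ½·ln(4.1282) = 0.7089.
n = ((z_{α/2} + z_β)/C)² + 3.
(2.576 + 1.282) / 0.7089 = 3.858 / 0.7089 = 5.442.
n = 5.442² + 3 = 29.62 + 3 = 32.6.
Round up.

n = 33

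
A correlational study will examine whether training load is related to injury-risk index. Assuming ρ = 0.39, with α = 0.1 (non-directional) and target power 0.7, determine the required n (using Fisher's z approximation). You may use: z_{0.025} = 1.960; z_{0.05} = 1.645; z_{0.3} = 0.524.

n = 31

Fisher's z: C = ½·ln((1+r)/(1−r)) = ½·ln(2.2787) = 0.4118.
n = ((z_{α/2} + z_β)/C)² + 3.
(1.645 + 0.524) / 0.4118 = 2.169 / 0.4118 = 5.267.
n = 5.267² + 3 = 27.74 + 3 = 30.7.
Round up.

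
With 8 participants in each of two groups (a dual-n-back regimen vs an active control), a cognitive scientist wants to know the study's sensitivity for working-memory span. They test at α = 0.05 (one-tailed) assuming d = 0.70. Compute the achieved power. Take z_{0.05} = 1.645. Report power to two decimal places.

power ≈ 0.40

For two equal groups, power = Φ(d·√(n/2) − z_{α}).
d·√(n/2) = 0.70 × √(8/2) = 0.70 × 2.000 = 1.400.
z_β = 1.400 − 1.645 = -0.245.
Power = Φ(-0.245) = 0.403.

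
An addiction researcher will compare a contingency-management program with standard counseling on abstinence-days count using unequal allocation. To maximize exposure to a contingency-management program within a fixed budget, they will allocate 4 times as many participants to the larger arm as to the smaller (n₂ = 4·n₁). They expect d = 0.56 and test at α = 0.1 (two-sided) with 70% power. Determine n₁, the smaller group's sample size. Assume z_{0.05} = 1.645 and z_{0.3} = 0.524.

n₁ = 19

With allocation ratio k = n₂/n₁ = 4, Var(x̄₁−x̄₂) = σ²(1/n₁ + 1/(k·n₁)) = σ²·(k+1)/(k·n₁).
So n₁ = (1 + 1/k)·((z_{α/2} + z_β)/d)² = 1.250 × (2.169/0.56)².
n₁ = 1.250 × 15.00 = 18.8.
Round up: n₁ = 19, giving n₂ = 4 × 19 = 76.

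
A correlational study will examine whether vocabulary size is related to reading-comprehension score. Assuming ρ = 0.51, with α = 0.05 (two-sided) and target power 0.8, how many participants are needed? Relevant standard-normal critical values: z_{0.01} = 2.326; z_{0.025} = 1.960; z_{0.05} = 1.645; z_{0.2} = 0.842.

n = 28

Fisher's z: C = ½·ln((1+r)/(1−r)) = ½·ln(3.0816) = 0.5627.
n = ((z_{α/2} + z_β)/C)² + 3.
(1.960 + 0.842) / 0.5627 = 2.802 / 0.5627 = 4.980.
n = 4.980² + 3 = 24.80 + 3 = 27.8.
Round up.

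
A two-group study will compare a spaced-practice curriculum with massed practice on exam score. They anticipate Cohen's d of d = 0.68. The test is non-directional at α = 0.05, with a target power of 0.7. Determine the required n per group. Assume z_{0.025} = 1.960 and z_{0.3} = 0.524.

For two independent groups with equal n: n = 2·((z_{α/2} + z_β) / d)².
z_{α/2} + z_β = 1.960 + 0.524 = 2.484.
n = 2 × (2.484 / 0.68)² = 2 × 3.653² = 2 × 13.34 = 26.7.
Round up to the next whole participant.

n = 27 per group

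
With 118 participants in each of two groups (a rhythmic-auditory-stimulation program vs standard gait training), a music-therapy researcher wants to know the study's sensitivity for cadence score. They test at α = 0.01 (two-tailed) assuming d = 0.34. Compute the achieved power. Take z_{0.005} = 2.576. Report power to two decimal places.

For two equal groups, power = Φ(d·√(n/2) − z_{α/2}).
d·√(n/2) = 0.34 × √(118/2) = 0.34 × 7.681 = 2.612.
z_β = 2.612 − 2.576 = 0.036.
Power = Φ(0.036) = 0.514.

power ≈ 0.51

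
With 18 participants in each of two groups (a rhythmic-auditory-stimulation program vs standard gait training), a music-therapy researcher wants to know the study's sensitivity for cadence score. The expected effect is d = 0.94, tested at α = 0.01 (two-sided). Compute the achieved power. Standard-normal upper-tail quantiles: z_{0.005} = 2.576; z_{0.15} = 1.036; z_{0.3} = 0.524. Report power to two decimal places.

power ≈ 0.60

For two equal groups, power = Φ(d·√(n/2) − z_{α/2}).
d·√(n/2) = 0.94 × √(18/2) = 0.94 × 3.000 = 2.820.
z_β = 2.820 − 2.576 = 0.244.
Power = Φ(0.244) = 0.596.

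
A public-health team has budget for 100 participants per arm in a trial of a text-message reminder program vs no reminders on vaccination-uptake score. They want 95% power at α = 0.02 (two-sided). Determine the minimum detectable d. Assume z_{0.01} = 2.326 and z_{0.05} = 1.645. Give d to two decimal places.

For two independent groups of n = 100 each: d_min = (z_{α/2} + z_β)·√(2/n).
z-sum = 2.326 + 1.645 = 3.971.
d_min = 3.971 × √(2/100) = 3.971 × 0.1414 = 0.562.

d_min ≈ 0.56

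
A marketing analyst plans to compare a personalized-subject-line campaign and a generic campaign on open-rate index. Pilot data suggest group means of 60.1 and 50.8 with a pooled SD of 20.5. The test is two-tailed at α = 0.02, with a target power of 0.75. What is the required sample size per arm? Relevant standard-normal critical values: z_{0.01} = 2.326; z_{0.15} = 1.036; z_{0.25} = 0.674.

n = 88 per group

Cohen's d = |M₁ − M₂| / SD_pooled = |60.1 − 50.8| / 20.5 = 9.3 / 20.5 = 0.454.
For two independent groups with equal n: n = 2·((z_{α/2} + z_β) / d)².
z_{α/2} + z_β = 2.326 + 0.674 = 3.000.
n = 2 × (3.000 / 0.454)² = 2 × 6.608² = 2 × 43.66 = 87.3.
Round up to the next whole participant.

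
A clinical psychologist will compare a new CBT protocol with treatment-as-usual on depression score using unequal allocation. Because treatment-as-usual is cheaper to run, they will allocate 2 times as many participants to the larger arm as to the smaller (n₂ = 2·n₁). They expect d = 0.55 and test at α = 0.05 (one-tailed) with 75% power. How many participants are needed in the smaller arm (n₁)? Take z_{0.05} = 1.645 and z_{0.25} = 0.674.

With allocation ratio k = n₂/n₁ = 2, Var(x̄₁−x̄₂) = σ²(1/n₁ + 1/(k·n₁)) = σ²·(k+1)/(k·n₁).
So n₁ = (1 + 1/k)·((z_{α} + z_β)/d)² = 1.500 × (2.319/0.55)².
n₁ = 1.500 × 17.78 = 26.7.
Round up: n₁ = 27, giving n₂ = 2 × 27 = 54.

n₁ = 27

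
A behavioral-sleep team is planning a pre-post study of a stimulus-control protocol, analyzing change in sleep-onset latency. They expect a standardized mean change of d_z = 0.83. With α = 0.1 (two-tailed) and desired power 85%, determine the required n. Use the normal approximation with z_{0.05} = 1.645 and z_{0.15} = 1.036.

For a paired (one-sample on differences) test: n = ((z_{α/2} + z_β) / d)².
z_{α/2} + z_β = 1.645 + 1.036 = 2.681.
n = (2.681 / 0.83)² = 3.230² = 10.43.
Round up.

n = 11 pairs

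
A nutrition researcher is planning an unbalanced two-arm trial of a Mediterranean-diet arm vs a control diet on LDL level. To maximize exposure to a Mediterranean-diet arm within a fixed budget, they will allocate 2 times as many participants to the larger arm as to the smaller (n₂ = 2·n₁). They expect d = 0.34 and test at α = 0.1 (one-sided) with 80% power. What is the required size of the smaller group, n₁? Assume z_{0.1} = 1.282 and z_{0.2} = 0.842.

With allocation ratio k = n₂/n₁ = 2, Var(x̄₁−x̄₂) = σ²(1/n₁ + 1/(k·n₁)) = σ²·(k+1)/(k·n₁).
So n₁ = (1 + 1/k)·((z_{α} + z_β)/d)² = 1.500 × (2.124/0.34)².
n₁ = 1.500 × 39.03 = 58.5.
Round up: n₁ = 59, giving n₂ = 2 × 59 = 118.

n₁ = 59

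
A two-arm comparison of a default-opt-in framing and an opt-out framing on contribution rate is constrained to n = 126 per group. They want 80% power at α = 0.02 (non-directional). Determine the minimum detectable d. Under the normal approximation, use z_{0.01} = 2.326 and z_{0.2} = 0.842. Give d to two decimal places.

For two independent groups of n = 126 each: d_min = (z_{α/2} + z_β)·√(2/n).
z-sum = 2.326 + 0.842 = 3.168.
d_min = 3.168 × √(2/126) = 3.168 × 0.1260 = 0.399.

d_min ≈ 0.40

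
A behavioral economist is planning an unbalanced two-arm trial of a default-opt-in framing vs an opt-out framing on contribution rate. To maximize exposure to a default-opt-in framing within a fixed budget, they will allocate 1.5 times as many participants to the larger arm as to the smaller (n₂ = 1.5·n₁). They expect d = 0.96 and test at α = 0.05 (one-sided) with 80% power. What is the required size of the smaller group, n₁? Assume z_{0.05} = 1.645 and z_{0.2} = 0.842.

n₁ = 12

With allocation ratio k = n₂/n₁ = 1.5, Var(x̄₁−x̄₂) = σ²(1/n₁ + 1/(k·n₁)) = σ²·(k+1)/(k·n₁).
So n₁ = (1 + 1/k)·((z_{α} + z_β)/d)² = 1.667 × (2.487/0.96)².
n₁ = 1.667 × 6.71 = 11.2.
Round up: n₁ = 12, giving n₂ = 1.5 × 12 = 18.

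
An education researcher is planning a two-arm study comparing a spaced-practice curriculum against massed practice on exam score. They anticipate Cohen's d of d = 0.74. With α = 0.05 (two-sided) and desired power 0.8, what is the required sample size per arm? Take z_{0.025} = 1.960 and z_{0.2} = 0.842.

For two independent groups with equal n: n = 2·((z_{α/2} + z_β) / d)².
z_{α/2} + z_β = 1.960 + 0.842 = 2.802.
n = 2 × (2.802 / 0.74)² = 2 × 3.786² = 2 × 14.34 = 28.7.
Round up to the next whole participant.

n = 29 per group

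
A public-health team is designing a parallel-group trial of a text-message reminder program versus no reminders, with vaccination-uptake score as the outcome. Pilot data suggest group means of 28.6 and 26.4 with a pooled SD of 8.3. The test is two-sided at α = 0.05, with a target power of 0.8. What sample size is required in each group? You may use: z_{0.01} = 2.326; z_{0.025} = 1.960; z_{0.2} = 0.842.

n = 224 per group

Cohen's d = |M₁ − M₂| / SD_pooled = |28.6 − 26.4| / 8.3 = 2.2 / 8.3 = 0.265.
For two independent groups with equal n: n = 2·((z_{α/2} + z_β) / d)².
z_{α/2} + z_β = 1.960 + 0.842 = 2.802.
n = 2 × (2.802 / 0.265)² = 2 × 10.574² = 2 × 111.80 = 223.6.
Round up to the next whole participant.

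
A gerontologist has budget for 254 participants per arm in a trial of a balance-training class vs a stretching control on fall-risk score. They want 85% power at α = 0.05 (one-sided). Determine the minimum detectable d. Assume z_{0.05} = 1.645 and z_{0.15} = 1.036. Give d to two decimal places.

For two independent groups of n = 254 each: d_min = (z_{α} + z_β)·√(2/n).
z-sum = 1.645 + 1.036 = 2.681.
d_min = 2.681 × √(2/254) = 2.681 × 0.0887 = 0.238.

d_min ≈ 0.24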